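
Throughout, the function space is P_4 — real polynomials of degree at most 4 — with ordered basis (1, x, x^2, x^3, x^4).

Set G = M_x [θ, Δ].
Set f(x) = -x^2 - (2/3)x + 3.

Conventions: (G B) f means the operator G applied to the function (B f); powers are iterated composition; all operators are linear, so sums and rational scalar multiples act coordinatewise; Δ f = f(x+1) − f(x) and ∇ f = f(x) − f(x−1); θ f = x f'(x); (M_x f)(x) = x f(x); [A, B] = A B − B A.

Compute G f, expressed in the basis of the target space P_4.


Δ f = -2x - 5/3
θ Δ f = -2x
θ f = -2x^2 - (2/3)x
Δ θ f = -4x - 8/3
[θ, Δ] f = 2x + 8/3
M_x [θ, Δ] f = 2x^2 + (8/3)x

the image equals g(x) = 2x^2 + (8/3)x


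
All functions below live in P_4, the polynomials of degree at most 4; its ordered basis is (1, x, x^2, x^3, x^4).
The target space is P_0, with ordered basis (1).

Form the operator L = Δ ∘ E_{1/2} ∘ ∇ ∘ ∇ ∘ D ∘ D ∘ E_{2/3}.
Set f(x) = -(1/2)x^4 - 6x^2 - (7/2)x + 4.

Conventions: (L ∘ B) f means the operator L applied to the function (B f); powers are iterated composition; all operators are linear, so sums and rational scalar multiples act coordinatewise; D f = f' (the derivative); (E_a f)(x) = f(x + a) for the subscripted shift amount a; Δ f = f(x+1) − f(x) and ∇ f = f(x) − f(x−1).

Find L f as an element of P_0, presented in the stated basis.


the image equals g(x) = 0

E_{2/3} f = -(1/2)x^4 - (4/3)x^3 - (22/3)x^2 - (653/54)x - 89/81
D E_{2/3} f = -2x^3 - 4x^2 - (44/3)x - 653/54
D (D ∘ E_{2/3}) f = -6x^2 - 8x - 44/3
∇ D (D ∘ E_{2/3}) f = -12x - 2
∇ (∇ ∘ D) (D ∘ E_{2/3}) f = -12
E_{1/2} ∇ (∇ ∘ D) (D ∘ E_{2/3}) f = -12
Δ E_{1/2} ∇ (∇ ∘ D) (D ∘ E_{2/3}) f = 0


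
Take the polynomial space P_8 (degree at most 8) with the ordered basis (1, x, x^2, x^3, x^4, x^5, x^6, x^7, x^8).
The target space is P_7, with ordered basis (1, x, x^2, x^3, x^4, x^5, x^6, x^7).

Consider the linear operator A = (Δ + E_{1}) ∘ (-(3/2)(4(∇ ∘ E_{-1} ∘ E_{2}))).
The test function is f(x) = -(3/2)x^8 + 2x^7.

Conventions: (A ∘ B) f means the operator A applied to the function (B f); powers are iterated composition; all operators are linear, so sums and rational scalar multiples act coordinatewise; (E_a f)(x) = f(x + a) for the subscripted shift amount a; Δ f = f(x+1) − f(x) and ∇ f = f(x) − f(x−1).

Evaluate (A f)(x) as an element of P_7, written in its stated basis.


g(x) = 72x^7 + 1176x^6 + 5292x^5 + 12810x^4 + 18564x^3 + 16128x^2 + 7716x + 1545

E_{2} f = -(3/2)x^8 - 22x^7 - 140x^6 - 504x^5 - 1120x^4 - 1568x^3 - 1344x^2 - 640x - 128
E_{-1} E_{2} f = -(3/2)x^8 - 10x^7 - 28x^6 - 42x^5 - 35x^4 - 14x^3 + 2x + 1/2
∇ E_{-1} E_{2} f = -12x^7 - 28x^6 - 42x^5 - 35x^4 - 14x^3 + 2x + 1/2
(4(∇ ∘ E_{-1} ∘ E_{2})) f = -48x^7 - 112x^6 - 168x^5 - 140x^4 - 56x^3 + 8x + 2
(-(3/2)(4(∇ ∘ E_{-1} ∘ E_{2}))) f = 72x^7 + 168x^6 + 252x^5 + 210x^4 + 84x^3 - 12x - 3
Δ (-(3/2)(4(∇ ∘ E_{-1} ∘ E_{2}))) f = 504x^6 + 2520x^5 + 6300x^4 + 9240x^3 + 8064x^2 + 3864x + 774
E_{1} (-(3/2)(4(∇ ∘ E_{-1} ∘ E_{2}))) f = 72x^7 + 672x^6 + 2772x^5 + 6510x^4 + 9324x^3 + 8064x^2 + 3852x + 771
(Δ + E_{1}) (-(3/2)(4(∇ ∘ E_{-1} ∘ E_{2}))) f = 72x^7 + 1176x^6 + 5292x^5 + 12810x^4 + 18564x^3 + 16128x^2 + 7716x + 1545


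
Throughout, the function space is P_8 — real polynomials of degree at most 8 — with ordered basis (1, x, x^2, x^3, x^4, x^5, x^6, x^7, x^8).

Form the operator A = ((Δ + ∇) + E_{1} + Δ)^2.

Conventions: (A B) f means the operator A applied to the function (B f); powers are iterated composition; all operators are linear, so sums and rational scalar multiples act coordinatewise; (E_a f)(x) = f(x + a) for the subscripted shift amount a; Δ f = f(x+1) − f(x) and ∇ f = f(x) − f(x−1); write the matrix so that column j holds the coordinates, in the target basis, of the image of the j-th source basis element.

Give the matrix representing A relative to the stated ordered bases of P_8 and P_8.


image of 1: 1
image of x: x + 8
image of x^2: x^2 + 16x + 36
image of x^3: x^3 + 24x^2 + 108x + 56
image of x^4: x^4 + 32x^3 + 216x^2 + 224x + 156
image of x^5: x^5 + 40x^4 + 360x^3 + 560x^2 + 780x + 248
image of x^6: x^6 + 48x^5 + 540x^4 + 1120x^3 + 2340x^2 + 1488x + 636
image of x^7: x^7 + 56x^6 + 756x^5 + 1960x^4 + 5460x^3 + 5208x^2 + 4452x + 1016
image of x^8: x^8 + 64x^7 + 1008x^6 + 3136x^5 + 10920x^4 + 13888x^3 + 17808x^2 + 8128x + 2556
each image's coordinates form column j of the matrix

the matrix is [[1, 8, 36, 56, 156, 248, 636, 1016, 2556]; [0, 1, 16, 108, 224, 780, 1488, 4452, 8128]; [0, 0, 1, 24, 216, 560, 2340, 5208, 17808]; [0, 0, 0, 1, 32, 360, 1120, 5460, 13888]; [0, 0, 0, 0, 1, 40, 540, 1960, 10920]; [0, 0, 0, 0, 0, 1, 48, 756, 3136]; [0, 0, 0, 0, 0, 0, 1, 56, 1008]; [0, 0, 0, 0, 0, 0, 0, 1, 64]; [0, 0, 0, 0, 0, 0, 0, 0, 1]] (rows listed top to bottom)


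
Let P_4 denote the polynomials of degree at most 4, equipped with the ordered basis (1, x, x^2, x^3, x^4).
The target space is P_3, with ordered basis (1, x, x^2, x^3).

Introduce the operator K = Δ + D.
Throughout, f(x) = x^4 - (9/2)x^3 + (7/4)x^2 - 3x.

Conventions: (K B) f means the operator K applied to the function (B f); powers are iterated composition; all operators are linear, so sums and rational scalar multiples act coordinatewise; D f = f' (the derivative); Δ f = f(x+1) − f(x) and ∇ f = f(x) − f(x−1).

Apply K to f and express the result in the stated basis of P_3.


g(x) = 8x^3 - 21x^2 - (5/2)x - 31/4

Δ f = 4x^3 - (15/2)x^2 - 6x - 19/4
D f = 4x^3 - (27/2)x^2 + (7/2)x - 3
(Δ + D) f = 8x^3 - 21x^2 - (5/2)x - 31/4


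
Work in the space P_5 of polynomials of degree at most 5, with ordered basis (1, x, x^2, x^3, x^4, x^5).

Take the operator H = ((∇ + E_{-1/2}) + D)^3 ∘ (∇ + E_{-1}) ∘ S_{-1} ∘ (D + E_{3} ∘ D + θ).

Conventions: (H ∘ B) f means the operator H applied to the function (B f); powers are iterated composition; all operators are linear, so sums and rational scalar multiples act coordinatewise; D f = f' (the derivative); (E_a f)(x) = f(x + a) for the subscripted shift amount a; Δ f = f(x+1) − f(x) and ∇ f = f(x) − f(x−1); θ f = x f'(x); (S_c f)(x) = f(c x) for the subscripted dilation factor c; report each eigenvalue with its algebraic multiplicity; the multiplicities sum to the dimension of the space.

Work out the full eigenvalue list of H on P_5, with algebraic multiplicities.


λ = -5 (multiplicity 1), λ = -3 (multiplicity 1), λ = -1 (multiplicity 1), λ = 0 (multiplicity 1), λ = 2 (multiplicity 1), λ = 4 (multiplicity 1)

image of 1: 0
image of x: -x - 5/2
image of x^2: 2x^2 + 14x + 21/2
image of x^3: -3x^3 - (69/2)x^2 - (261/4)x + 45/8
image of x^4: 4x^4 + 64x^3 + 198x^2 - 12x - 327/4
image of x^5: -5x^5 - (205/2)x^4 - (885/2)x^3 + (15/4)x^2 + (8295/16)x + 1875/32
the matrix is upper triangular; its diagonal is (0, -1, 2, -3, 4, -5)
for a triangular matrix the eigenvalues are the diagonal entries, with algebraic multiplicity their repetition count


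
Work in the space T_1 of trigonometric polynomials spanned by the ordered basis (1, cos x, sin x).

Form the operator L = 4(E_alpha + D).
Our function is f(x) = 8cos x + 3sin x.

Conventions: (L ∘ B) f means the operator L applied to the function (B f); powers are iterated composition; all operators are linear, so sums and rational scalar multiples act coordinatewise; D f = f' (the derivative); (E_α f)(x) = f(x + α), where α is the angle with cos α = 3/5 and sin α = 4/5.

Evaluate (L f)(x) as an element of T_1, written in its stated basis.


g(x) = (204/5)cos x - (252/5)sin x

E_alpha f = (36/5)cos x - (23/5)sin x
D f = 3cos x - 8sin x
(E_alpha + D) f = (51/5)cos x - (63/5)sin x
(4(E_alpha + D)) f = (204/5)cos x - (252/5)sin x


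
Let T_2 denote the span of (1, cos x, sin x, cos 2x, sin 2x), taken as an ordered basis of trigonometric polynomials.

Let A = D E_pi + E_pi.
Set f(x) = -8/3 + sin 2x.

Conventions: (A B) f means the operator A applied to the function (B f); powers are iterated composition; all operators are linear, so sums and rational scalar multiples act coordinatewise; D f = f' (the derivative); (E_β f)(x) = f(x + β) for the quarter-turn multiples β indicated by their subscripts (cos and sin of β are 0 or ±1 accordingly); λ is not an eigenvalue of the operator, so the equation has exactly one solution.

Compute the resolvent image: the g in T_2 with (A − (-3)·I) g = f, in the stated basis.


the image equals g(x) = -2/3 - (1/10)cos 2x + (1/5)sin 2x

write g with unknown coordinates in the stated basis and equate coefficients in (A − (-3)·I) g = f
solving from the highest basis element down gives g = -2/3 - (1/10)cos 2x + (1/5)sin 2x
check: A g = -2/3 + (3/10)cos 2x + (2/5)sin 2x
so A g − (-3)·g = -8/3 + sin 2x = f ✓


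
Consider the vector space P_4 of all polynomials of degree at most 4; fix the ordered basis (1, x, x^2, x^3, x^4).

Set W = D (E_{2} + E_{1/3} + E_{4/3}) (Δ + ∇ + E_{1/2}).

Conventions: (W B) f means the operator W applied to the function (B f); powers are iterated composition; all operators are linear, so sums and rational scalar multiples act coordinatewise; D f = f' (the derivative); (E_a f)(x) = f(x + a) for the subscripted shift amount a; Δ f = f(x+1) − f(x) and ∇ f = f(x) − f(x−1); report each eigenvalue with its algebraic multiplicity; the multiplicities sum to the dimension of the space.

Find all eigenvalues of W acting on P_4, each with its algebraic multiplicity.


image of 1: 0
image of x: 3
image of x^2: 6x + 67/3
image of x^3: 9x^2 + 67x + 899/12
image of x^4: 12x^3 + 134x^2 + (899/3)x + 13759/54
the matrix is upper triangular; its diagonal is (0, 0, 0, 0, 0)
for a triangular matrix the eigenvalues are the diagonal entries, with algebraic multiplicity their repetition count

λ = 0 (multiplicity 5)


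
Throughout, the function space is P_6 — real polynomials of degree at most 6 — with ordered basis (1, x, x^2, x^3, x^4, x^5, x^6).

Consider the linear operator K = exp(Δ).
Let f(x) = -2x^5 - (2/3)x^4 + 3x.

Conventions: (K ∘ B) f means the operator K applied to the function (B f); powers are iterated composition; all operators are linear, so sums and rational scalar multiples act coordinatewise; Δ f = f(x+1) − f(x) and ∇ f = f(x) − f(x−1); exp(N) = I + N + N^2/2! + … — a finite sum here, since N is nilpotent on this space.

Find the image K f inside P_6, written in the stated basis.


g(x) = -2x^5 - (32/3)x^4 - (128/3)x^3 - 108x^2 - (481/3)x - 111

order-1 term: -10x^4 - (68/3)x^3 - 24x^2 - (38/3)x + 1/3
order-2 term: -20x^3 - 64x^2 - 78x - 104/3
order-3 term: -20x^2 - (188/3)x - 54
order-4 term: -10x - 62/3
order-5 term: -2
the series for exp(Δ) f terminates at order 5
exp(Δ) f = -2x^5 - (32/3)x^4 - (128/3)x^3 - 108x^2 - (481/3)x - 111


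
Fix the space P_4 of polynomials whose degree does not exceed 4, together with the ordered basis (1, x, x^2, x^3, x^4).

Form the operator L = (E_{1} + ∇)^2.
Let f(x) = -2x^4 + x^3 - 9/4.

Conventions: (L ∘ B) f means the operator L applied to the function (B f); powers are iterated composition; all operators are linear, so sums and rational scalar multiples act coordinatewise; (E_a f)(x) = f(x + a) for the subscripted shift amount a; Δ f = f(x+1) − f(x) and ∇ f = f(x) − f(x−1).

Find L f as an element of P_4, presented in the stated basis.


E_{1} f = -2x^4 - 7x^3 - 9x^2 - 5x - 13/4
∇ f = -8x^3 + 15x^2 - 11x + 3
(E_{1} + ∇) f = -2x^4 - 15x^3 + 6x^2 - 16x - 1/4
E_{1} (E_{1} + ∇) f = -2x^4 - 23x^3 - 51x^2 - 57x - 109/4
∇ (E_{1} + ∇) f = -8x^3 - 33x^2 + 49x - 35
(E_{1} + ∇) (E_{1} + ∇) f = -2x^4 - 31x^3 - 84x^2 - 8x - 249/4

g(x) = -2x^4 - 31x^3 - 84x^2 - 8x - 249/4


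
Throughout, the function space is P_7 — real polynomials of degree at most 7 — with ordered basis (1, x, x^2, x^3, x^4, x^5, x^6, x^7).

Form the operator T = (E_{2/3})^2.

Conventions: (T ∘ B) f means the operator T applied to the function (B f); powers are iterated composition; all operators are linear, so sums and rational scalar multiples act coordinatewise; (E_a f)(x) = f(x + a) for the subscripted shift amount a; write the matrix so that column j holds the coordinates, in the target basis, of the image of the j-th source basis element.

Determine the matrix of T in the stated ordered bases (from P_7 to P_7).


image of 1: 1
image of x: x + 4/3
image of x^2: x^2 + (8/3)x + 16/9
image of x^3: x^3 + 4x^2 + (16/3)x + 64/27
image of x^4: x^4 + (16/3)x^3 + (32/3)x^2 + (256/27)x + 256/81
image of x^5: x^5 + (20/3)x^4 + (160/9)x^3 + (640/27)x^2 + (1280/81)x + 1024/243
image of x^6: x^6 + 8x^5 + (80/3)x^4 + (1280/27)x^3 + (1280/27)x^2 + (2048/81)x + 4096/729
image of x^7: x^7 + (28/3)x^6 + (112/3)x^5 + (2240/27)x^4 + (8960/81)x^3 + (7168/81)x^2 + (28672/729)x + 16384/2187
each image's coordinates form column j of the matrix

the matrix is [[1, 4/3, 16/9, 64/27, 256/81, 1024/243, 4096/729, 16384/2187]; [0, 1, 8/3, 16/3, 256/27, 1280/81, 2048/81, 28672/729]; [0, 0, 1, 4, 32/3, 640/27, 1280/27, 7168/81]; [0, 0, 0, 1, 16/3, 160/9, 1280/27, 8960/81]; [0, 0, 0, 0, 1, 20/3, 80/3, 2240/27]; [0, 0, 0, 0, 0, 1, 8, 112/3]; [0, 0, 0, 0, 0, 0, 1, 28/3]; [0, 0, 0, 0, 0, 0, 0, 1]] (rows listed top to bottom)


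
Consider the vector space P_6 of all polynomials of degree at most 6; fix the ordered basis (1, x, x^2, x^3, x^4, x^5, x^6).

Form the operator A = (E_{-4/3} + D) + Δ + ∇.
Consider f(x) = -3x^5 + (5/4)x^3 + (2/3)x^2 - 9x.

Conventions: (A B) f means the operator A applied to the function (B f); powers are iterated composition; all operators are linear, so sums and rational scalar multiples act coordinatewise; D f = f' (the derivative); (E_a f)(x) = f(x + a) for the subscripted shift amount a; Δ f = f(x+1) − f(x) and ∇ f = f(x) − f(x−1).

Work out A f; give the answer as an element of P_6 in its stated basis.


E_{-4/3} f = -3x^5 + 20x^4 - (625/12)x^3 + (601/9)x^2 - (1391/27)x + 1852/81
D f = -15x^4 + (15/4)x^2 + (4/3)x - 9
(E_{-4/3} + D) f = -3x^5 + 5x^4 - (625/12)x^3 + (2539/36)x^2 - (1355/27)x + 1123/81
Δ f = -15x^4 - 30x^3 - (105/4)x^2 - (119/12)x - 121/12
∇ f = -15x^4 + 30x^3 - (105/4)x^2 + (151/12)x - 137/12
((E_{-4/3} + D) + Δ + ∇) f = -3x^5 - 25x^4 - (625/12)x^3 + (649/36)x^2 - (1283/27)x - 1237/162

the result is g(x) = -3x^5 - 25x^4 - (625/12)x^3 + (649/36)x^2 - (1283/27)x - 1237/162


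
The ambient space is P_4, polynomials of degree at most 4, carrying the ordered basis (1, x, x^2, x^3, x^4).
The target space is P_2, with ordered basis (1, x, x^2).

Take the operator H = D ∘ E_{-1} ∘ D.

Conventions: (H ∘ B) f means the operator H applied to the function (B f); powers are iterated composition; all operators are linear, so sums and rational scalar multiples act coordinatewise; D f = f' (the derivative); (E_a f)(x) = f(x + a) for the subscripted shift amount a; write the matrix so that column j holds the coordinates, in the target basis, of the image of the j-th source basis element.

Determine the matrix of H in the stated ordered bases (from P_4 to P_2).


the matrix is [[0, 0, 2, -6, 12]; [0, 0, 0, 6, -24]; [0, 0, 0, 0, 12]] (rows listed top to bottom)

image of 1: 0
image of x: 0
image of x^2: 2
image of x^3: 6x - 6
image of x^4: 12x^2 - 24x + 12
each image's coordinates form column j of the matrix


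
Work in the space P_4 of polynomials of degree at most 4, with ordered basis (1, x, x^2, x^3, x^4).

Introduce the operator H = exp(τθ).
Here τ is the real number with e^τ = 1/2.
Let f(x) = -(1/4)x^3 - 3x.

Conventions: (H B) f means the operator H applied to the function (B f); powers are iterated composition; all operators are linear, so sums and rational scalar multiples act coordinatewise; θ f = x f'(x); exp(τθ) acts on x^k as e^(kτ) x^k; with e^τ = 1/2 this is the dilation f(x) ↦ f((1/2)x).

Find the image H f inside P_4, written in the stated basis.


g(x) = -(1/32)x^3 - (3/2)x

exp(τθ) x^k = e^(kτ) x^k; with e^τ = 1/2 this sends x^k to (1/2)^k x^k
x ↦ 1/2 x
x^3 ↦ 1/8 x^3
applying this coordinatewise to f: exp(τθ) f = -(1/32)x^3 - (3/2)x


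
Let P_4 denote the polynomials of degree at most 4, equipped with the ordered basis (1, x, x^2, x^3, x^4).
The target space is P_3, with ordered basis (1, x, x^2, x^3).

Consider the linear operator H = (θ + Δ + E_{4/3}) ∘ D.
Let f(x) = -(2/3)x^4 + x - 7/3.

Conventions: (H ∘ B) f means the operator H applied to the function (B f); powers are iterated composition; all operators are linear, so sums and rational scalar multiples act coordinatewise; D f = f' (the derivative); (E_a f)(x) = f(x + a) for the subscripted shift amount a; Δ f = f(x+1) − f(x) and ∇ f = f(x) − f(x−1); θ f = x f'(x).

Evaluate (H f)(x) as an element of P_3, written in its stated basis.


D f = -(8/3)x^3 + 1
θ D f = -8x^3
Δ D f = -8x^2 - 8x - 8/3
E_{4/3} D f = -(8/3)x^3 - (32/3)x^2 - (128/9)x - 431/81
(θ + Δ + E_{4/3}) D f = -(32/3)x^3 - (56/3)x^2 - (200/9)x - 647/81

g(x) = -(32/3)x^3 - (56/3)x^2 - (200/9)x - 647/81


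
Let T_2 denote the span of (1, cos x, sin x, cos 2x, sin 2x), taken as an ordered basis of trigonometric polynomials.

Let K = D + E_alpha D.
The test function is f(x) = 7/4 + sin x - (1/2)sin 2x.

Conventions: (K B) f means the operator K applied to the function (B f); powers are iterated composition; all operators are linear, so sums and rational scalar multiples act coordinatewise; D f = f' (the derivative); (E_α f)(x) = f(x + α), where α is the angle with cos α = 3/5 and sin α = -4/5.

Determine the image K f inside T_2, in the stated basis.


D f = cos x - cos 2x
D f = cos x - cos 2x
E_alpha D f = (3/5)cos x + (4/5)sin x + (7/25)cos 2x - (24/25)sin 2x
(D + E_alpha D) f = (8/5)cos x + (4/5)sin x - (18/25)cos 2x - (24/25)sin 2x

g(x) = (8/5)cos x + (4/5)sin x - (18/25)cos 2x - (24/25)sin 2x


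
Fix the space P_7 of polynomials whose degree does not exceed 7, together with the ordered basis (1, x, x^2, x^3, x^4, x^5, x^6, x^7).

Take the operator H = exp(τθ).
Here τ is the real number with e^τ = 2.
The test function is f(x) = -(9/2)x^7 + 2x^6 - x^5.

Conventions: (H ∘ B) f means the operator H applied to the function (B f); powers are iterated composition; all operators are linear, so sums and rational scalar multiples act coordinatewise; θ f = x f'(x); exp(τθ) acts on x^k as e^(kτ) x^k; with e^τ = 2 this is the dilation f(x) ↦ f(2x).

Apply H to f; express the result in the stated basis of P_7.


the result is g(x) = -576x^7 + 128x^6 - 32x^5

exp(τθ) x^k = e^(kτ) x^k; with e^τ = 2 this sends x^k to 2^k x^k
x^5 ↦ 32 x^5
x^6 ↦ 64 x^6
x^7 ↦ 128 x^7
applying this coordinatewise to f: exp(τθ) f = -576x^7 + 128x^6 - 32x^5


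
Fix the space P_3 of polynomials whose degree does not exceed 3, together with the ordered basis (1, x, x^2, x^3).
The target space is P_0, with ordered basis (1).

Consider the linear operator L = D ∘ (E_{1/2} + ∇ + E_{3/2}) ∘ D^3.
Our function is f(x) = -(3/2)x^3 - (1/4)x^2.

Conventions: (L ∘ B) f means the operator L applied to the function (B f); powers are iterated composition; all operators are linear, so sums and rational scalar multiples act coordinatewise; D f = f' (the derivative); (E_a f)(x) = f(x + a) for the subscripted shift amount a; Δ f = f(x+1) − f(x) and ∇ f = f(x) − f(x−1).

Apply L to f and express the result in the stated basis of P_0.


D f = -(9/2)x^2 - (1/2)x
D D f = -9x - 1/2
D D D f = -9
E_{1/2} D^3 f = -9
∇ D^3 f = 0
E_{3/2} D^3 f = -9
(E_{1/2} + ∇ + E_{3/2}) D^3 f = -18
D (E_{1/2} + ∇ + E_{3/2}) D^3 f = 0

the result is g(x) = 0


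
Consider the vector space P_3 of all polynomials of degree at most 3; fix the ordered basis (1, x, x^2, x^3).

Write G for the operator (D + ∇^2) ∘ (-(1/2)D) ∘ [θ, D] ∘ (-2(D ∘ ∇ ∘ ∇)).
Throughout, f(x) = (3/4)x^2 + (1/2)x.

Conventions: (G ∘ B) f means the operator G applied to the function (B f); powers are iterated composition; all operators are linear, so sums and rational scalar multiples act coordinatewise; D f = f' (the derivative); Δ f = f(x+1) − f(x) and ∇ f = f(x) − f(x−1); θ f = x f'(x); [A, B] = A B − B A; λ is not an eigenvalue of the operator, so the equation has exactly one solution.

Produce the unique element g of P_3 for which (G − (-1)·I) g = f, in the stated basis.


the image equals g(x) = (3/4)x^2 + (1/2)x

write g with unknown coordinates in the stated basis and equate coefficients in (G − (-1)·I) g = f
solving from the highest basis element down gives g = (3/4)x^2 + (1/2)x
check: G g = 0
so G g − (-1)·g = (3/4)x^2 + (1/2)x = f ✓


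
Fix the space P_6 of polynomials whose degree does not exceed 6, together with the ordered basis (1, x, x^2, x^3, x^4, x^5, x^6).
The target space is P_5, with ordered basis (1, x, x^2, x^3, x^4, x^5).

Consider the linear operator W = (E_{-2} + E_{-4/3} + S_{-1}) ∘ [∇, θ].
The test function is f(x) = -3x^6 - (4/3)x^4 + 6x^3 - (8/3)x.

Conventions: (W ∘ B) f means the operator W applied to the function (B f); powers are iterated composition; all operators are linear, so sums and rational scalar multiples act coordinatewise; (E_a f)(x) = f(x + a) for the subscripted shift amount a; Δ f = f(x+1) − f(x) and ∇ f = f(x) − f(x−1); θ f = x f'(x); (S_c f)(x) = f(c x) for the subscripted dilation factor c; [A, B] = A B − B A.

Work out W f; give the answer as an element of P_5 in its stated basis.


θ f = -18x^6 - (16/3)x^4 + 18x^3 - (8/3)x
∇ θ f = -108x^5 + 270x^4 - (1144/3)x^3 + 356x^2 - (550/3)x + 116/3
∇ f = -18x^5 + 45x^4 - (196/3)x^3 + 71x^2 - (124/3)x + 23/3
θ ∇ f = -90x^5 + 180x^4 - 196x^3 + 142x^2 - (124/3)x
[∇, θ] f = -18x^5 + 90x^4 - (556/3)x^3 + 214x^2 - 142x + 116/3
E_{-2} [∇, θ] f = -18x^5 + 270x^4 - (4876/3)x^3 + 4926x^2 - 7542x + 14032/3
E_{-4/3} [∇, θ] f = -18x^5 + 210x^4 - (2956/3)x^3 + 2342x^2 - (25550/9)x + 114052/81
S_{-1} [∇, θ] f = 18x^5 + 90x^4 + (556/3)x^3 + 214x^2 + 142x + 116/3
(E_{-2} + E_{-4/3} + S_{-1}) [∇, θ] f = -18x^5 + 570x^4 - (7276/3)x^3 + 7482x^2 - (92150/9)x + 496048/81

g(x) = -18x^5 + 570x^4 - (7276/3)x^3 + 7482x^2 - (92150/9)x + 496048/81


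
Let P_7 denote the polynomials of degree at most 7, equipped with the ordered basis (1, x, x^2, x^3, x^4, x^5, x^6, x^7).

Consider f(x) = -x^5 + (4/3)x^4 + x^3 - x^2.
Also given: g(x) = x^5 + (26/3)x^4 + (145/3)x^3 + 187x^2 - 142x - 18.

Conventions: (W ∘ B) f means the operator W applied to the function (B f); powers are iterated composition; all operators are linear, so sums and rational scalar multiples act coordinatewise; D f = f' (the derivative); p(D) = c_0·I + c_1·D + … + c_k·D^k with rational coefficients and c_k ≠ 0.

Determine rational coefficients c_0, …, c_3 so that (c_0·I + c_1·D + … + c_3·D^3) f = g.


D^0 f = -x^5 + (4/3)x^4 + x^3 - x^2
D^1 f = -5x^4 + (16/3)x^3 + 3x^2 - 2x
D^2 f = -20x^3 + 16x^2 + 6x - 2
D^3 f = -60x^2 + 32x + 6
matching coefficients of g against c_0 f + c_1 Df + … from the top degree down determines the c_i
solution: c_0 = -1, c_1 = -2, c_2 = -3, c_3 = -4

c_0 = -1, c_1 = -2, c_2 = -3, c_3 = -4


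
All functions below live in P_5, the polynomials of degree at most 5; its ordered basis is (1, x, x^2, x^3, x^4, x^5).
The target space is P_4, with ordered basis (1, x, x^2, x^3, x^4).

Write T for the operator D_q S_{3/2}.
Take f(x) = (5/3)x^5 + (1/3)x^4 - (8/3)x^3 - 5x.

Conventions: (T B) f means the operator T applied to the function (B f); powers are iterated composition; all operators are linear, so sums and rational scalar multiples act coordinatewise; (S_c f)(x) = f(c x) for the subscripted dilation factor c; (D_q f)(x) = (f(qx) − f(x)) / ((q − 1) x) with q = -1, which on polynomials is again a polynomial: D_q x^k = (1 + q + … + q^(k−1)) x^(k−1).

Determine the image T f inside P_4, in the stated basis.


g(x) = (405/32)x^4 - 9x^2 - 15/2

S_{3/2} f = (405/32)x^5 + (27/16)x^4 - 9x^3 - (15/2)x
D_q S_{3/2} f = (405/32)x^4 - 9x^2 - 15/2


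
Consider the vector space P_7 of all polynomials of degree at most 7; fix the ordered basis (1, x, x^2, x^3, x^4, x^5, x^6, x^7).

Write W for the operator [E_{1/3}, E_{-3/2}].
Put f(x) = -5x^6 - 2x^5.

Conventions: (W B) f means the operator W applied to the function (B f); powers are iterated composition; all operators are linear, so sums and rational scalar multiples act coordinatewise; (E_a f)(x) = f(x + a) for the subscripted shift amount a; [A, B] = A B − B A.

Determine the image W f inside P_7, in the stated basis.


the image equals g(x) = 0

E_{-3/2} f = -5x^6 + 43x^5 - (615/4)x^4 + (585/2)x^3 - (4995/16)x^2 + (2835/16)x - 2673/64
E_{1/3} E_{-3/2} f = -5x^6 + 33x^5 - (1085/12)x^4 + (7105/54)x^3 - (1715/16)x^2 + (60025/1296)x - 386561/46656
E_{1/3} f = -5x^6 - 12x^5 - (35/3)x^4 - (160/27)x^3 - (5/3)x^2 - (20/81)x - 11/729
E_{-3/2} E_{1/3} f = -5x^6 + 33x^5 - (1085/12)x^4 + (7105/54)x^3 - (1715/16)x^2 + (60025/1296)x - 386561/46656
[E_{1/3}, E_{-3/2}] f = 0


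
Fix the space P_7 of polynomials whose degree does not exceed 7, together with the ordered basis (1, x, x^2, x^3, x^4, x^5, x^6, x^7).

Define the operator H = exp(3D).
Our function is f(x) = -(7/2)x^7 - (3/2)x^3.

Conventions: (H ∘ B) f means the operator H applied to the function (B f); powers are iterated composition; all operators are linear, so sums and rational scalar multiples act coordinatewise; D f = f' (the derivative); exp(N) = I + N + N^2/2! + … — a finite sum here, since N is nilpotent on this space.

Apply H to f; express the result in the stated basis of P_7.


order-1 term: -(147/2)x^6 - (27/2)x^2
order-2 term: -(1323/2)x^5 - (81/2)x
order-3 term: -(6615/2)x^4 - 81/2
order-4 term: -(19845/2)x^3
order-5 term: -(35721/2)x^2
order-6 term: -(35721/2)x
order-7 term: -15309/2
the series for exp(3D) f terminates at order 7
exp(3D) f = -(7/2)x^7 - (147/2)x^6 - (1323/2)x^5 - (6615/2)x^4 - 9924x^3 - 17874x^2 - 17901x - 7695

the result is g(x) = -(7/2)x^7 - (147/2)x^6 - (1323/2)x^5 - (6615/2)x^4 - 9924x^3 - 17874x^2 - 17901x - 7695


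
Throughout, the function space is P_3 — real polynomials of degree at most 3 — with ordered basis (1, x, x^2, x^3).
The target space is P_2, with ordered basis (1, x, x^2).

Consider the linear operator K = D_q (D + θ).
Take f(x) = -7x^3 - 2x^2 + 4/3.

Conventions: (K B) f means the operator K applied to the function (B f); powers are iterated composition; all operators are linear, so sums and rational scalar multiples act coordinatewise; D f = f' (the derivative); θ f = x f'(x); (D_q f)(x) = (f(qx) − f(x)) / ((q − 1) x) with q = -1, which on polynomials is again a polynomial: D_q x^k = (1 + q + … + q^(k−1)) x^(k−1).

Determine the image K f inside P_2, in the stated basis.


the image equals g(x) = -21x^2 - 4

D f = -21x^2 - 4x
θ f = -21x^3 - 4x^2
(D + θ) f = -21x^3 - 25x^2 - 4x
D_q (D + θ) f = -21x^2 - 4


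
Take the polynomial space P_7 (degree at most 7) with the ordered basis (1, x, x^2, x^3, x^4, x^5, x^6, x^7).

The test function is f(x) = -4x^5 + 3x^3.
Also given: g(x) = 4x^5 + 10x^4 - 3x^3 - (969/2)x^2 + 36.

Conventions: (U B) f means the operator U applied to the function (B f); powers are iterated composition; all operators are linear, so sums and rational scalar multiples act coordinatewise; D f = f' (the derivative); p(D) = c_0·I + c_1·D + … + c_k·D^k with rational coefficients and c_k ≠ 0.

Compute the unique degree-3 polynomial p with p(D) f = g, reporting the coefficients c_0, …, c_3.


p(D) = -I − (1/2)·D + 2·D^3, i.e. c_0 = -1, c_1 = -1/2, c_2 = 0, c_3 = 2

D^0 f = -4x^5 + 3x^3
D^1 f = -20x^4 + 9x^2
D^2 f = -80x^3 + 18x
D^3 f = -240x^2 + 18
matching coefficients of g against c_0 f + c_1 Df + … from the top degree down determines the c_i
solution: c_0 = -1, c_1 = -1/2, c_2 = 0, c_3 = 2


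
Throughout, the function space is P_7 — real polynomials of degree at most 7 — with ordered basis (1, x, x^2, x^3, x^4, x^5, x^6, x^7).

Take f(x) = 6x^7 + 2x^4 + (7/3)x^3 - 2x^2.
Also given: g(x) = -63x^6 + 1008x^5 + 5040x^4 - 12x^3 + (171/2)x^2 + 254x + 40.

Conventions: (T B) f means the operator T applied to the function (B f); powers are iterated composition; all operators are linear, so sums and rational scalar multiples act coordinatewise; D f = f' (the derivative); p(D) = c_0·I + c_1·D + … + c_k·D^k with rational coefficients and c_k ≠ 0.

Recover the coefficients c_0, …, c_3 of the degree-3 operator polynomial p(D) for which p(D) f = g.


D^0 f = 6x^7 + 2x^4 + (7/3)x^3 - 2x^2
D^1 f = 42x^6 + 8x^3 + 7x^2 - 4x
D^2 f = 252x^5 + 24x^2 + 14x - 4
D^3 f = 1260x^4 + 48x + 14
matching coefficients of g against c_0 f + c_1 Df + … from the top degree down determines the c_i
solution: c_0 = 0, c_1 = -3/2, c_2 = 4, c_3 = 4

c_0 = 0, c_1 = -3/2, c_2 = 4, c_3 = 4


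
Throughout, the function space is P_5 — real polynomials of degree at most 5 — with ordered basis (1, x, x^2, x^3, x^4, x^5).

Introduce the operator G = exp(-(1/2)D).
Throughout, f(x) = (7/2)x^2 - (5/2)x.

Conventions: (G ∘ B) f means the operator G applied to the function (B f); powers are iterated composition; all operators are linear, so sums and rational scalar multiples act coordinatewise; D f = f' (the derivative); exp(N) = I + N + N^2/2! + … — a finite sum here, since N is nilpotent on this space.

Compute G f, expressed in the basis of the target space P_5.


g(x) = (7/2)x^2 - 6x + 17/8

order-1 term: -(7/2)x + 5/4
order-2 term: 7/8
the series for exp(-(1/2)D) f terminates at order 2
exp(-(1/2)D) f = (7/2)x^2 - 6x + 17/8


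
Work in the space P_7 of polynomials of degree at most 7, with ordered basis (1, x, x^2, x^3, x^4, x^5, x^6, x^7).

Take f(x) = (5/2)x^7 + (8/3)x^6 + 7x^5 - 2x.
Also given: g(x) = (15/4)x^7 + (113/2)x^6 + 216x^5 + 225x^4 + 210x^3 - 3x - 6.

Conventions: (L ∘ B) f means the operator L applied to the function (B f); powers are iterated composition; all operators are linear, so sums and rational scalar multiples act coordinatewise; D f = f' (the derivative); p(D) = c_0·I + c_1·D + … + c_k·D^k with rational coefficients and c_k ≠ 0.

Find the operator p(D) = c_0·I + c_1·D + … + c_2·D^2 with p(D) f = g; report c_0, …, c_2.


c_0 = 3/2, c_1 = 3, c_2 = 3/2

D^0 f = (5/2)x^7 + (8/3)x^6 + 7x^5 - 2x
D^1 f = (35/2)x^6 + 16x^5 + 35x^4 - 2
D^2 f = 105x^5 + 80x^4 + 140x^3
matching coefficients of g against c_0 f + c_1 Df + … from the top degree down determines the c_i
solution: c_0 = 3/2, c_1 = 3, c_2 = 3/2


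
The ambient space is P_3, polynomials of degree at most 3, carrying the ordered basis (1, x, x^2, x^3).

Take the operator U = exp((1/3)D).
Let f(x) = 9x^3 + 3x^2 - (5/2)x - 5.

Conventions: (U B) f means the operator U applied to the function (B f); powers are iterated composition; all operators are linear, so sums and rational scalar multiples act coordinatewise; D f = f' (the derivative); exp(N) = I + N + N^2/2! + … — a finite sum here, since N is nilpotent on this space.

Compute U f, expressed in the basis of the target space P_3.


the result is g(x) = 9x^3 + 12x^2 + (5/2)x - 31/6

order-1 term: 9x^2 + 2x - 5/6
order-2 term: 3x + 1/3
order-3 term: 1/3
the series for exp((1/3)D) f terminates at order 3
exp((1/3)D) f = 9x^3 + 12x^2 + (5/2)x - 31/6


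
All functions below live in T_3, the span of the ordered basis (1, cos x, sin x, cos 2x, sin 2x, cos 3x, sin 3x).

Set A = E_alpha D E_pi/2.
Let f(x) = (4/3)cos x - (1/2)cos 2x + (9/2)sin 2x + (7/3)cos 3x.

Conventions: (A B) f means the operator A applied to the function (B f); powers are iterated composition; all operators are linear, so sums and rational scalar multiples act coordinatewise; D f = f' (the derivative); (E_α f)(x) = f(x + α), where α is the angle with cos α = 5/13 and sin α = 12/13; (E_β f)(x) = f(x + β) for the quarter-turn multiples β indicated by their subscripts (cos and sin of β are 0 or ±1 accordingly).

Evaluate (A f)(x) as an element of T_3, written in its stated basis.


E_pi/2 f = -(4/3)sin x + (1/2)cos 2x - (9/2)sin 2x + (7/3)sin 3x
D E_pi/2 f = -(4/3)cos x - 9cos 2x - sin 2x + 7cos 3x
E_alpha D E_pi/2 f = -(20/39)cos x + (16/13)sin x + (951/169)cos 2x + (1199/169)sin 2x - (14245/2197)cos 3x + (5796/2197)sin 3x

the image equals g(x) = -(20/39)cos x + (16/13)sin x + (951/169)cos 2x + (1199/169)sin 2x - (14245/2197)cos 3x + (5796/2197)sin 3x


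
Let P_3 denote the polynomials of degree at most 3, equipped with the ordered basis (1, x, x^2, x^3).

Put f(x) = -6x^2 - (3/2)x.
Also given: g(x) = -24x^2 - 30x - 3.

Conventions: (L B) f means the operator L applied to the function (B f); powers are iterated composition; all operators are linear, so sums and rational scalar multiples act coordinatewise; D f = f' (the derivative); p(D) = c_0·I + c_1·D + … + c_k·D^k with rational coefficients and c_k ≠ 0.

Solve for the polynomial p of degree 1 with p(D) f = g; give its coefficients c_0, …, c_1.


c_0 = 4, c_1 = 2

D^0 f = -6x^2 - (3/2)x
D^1 f = -12x - 3/2
matching coefficients of g against c_0 f + c_1 Df + … from the top degree down determines the c_i
solution: c_0 = 4, c_1 = 2


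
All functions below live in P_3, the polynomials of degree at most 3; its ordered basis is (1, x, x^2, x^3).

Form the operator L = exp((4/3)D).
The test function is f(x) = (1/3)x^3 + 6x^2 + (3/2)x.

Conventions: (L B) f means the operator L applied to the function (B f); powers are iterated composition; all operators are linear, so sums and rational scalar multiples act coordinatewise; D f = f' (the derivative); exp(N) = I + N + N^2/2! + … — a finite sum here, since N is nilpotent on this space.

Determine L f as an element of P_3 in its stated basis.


the image equals g(x) = (1/3)x^3 + (22/3)x^2 + (347/18)x + 1090/81

order-1 term: (4/3)x^2 + 16x + 2
order-2 term: (16/9)x + 32/3
order-3 term: 64/81
the series for exp((4/3)D) f terminates at order 3
exp((4/3)D) f = (1/3)x^3 + (22/3)x^2 + (347/18)x + 1090/81


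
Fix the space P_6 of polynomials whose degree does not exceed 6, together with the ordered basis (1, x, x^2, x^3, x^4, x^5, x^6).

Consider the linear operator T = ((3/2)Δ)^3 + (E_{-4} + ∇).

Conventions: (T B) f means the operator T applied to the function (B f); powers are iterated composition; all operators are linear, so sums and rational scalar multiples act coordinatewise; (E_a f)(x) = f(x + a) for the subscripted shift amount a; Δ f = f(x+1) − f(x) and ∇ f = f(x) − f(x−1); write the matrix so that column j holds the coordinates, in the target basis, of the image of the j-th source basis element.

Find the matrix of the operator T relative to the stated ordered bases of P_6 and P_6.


image of 1: 1
image of x: x - 3
image of x^2: x^2 - 6x + 15
image of x^3: x^3 - 9x^2 + 45x - 171/4
image of x^4: x^4 - 12x^3 + 90x^2 - 171x + 753/2
image of x^5: x^5 - 15x^4 + 150x^3 - (855/2)x^2 + (3765/2)x - 2067/4
image of x^6: x^6 - 18x^5 + 225x^4 - 855x^3 + (11295/2)x^2 - (6201/2)x + 11835/2
each image's coordinates form column j of the matrix

the matrix is [[1, -3, 15, -171/4, 753/2, -2067/4, 11835/2]; [0, 1, -6, 45, -171, 3765/2, -6201/2]; [0, 0, 1, -9, 90, -855/2, 11295/2]; [0, 0, 0, 1, -12, 150, -855]; [0, 0, 0, 0, 1, -15, 225]; [0, 0, 0, 0, 0, 1, -18]; [0, 0, 0, 0, 0, 0, 1]] (rows listed top to bottom)


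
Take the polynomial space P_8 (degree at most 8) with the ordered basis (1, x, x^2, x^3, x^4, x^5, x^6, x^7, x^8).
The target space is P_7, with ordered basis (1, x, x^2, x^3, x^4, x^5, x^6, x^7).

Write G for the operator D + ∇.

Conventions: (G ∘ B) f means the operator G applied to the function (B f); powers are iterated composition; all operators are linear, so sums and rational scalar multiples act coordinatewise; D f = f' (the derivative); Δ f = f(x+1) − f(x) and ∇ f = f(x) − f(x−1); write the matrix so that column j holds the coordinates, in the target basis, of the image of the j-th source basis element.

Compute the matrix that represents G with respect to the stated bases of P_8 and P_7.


the matrix is [[0, 2, -1, 1, -1, 1, -1, 1, -1]; [0, 0, 4, -3, 4, -5, 6, -7, 8]; [0, 0, 0, 6, -6, 10, -15, 21, -28]; [0, 0, 0, 0, 8, -10, 20, -35, 56]; [0, 0, 0, 0, 0, 10, -15, 35, -70]; [0, 0, 0, 0, 0, 0, 12, -21, 56]; [0, 0, 0, 0, 0, 0, 0, 14, -28]; [0, 0, 0, 0, 0, 0, 0, 0, 16]] (rows listed top to bottom)

image of 1: 0
image of x: 2
image of x^2: 4x - 1
image of x^3: 6x^2 - 3x + 1
image of x^4: 8x^3 - 6x^2 + 4x - 1
image of x^5: 10x^4 - 10x^3 + 10x^2 - 5x + 1
image of x^6: 12x^5 - 15x^4 + 20x^3 - 15x^2 + 6x - 1
image of x^7: 14x^6 - 21x^5 + 35x^4 - 35x^3 + 21x^2 - 7x + 1
image of x^8: 16x^7 - 28x^6 + 56x^5 - 70x^4 + 56x^3 - 28x^2 + 8x - 1
each image's coordinates form column j of the matrix


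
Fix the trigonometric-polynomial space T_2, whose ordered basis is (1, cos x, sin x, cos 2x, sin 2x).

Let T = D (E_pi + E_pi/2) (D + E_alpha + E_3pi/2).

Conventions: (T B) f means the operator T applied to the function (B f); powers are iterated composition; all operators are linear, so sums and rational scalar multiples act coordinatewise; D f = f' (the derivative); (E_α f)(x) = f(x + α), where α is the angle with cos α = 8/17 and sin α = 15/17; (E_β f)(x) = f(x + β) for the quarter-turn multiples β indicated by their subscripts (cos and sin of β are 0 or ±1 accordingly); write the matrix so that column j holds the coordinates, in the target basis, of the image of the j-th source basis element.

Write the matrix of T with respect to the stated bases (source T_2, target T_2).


the matrix is [[0, 0, 0, 0, 0]; [0, 7/17, -23/17, 0, 0]; [0, 23/17, 7/17, 0, 0]; [0, 0, 0, 0, 0]; [0, 0, 0, 0, 0]] (rows listed top to bottom)

image of 1: 0
image of cos x: (7/17)cos x + (23/17)sin x
image of sin x: -(23/17)cos x + (7/17)sin x
image of cos 2x: 0
image of sin 2x: 0
each image's coordinates form column j of the matrix


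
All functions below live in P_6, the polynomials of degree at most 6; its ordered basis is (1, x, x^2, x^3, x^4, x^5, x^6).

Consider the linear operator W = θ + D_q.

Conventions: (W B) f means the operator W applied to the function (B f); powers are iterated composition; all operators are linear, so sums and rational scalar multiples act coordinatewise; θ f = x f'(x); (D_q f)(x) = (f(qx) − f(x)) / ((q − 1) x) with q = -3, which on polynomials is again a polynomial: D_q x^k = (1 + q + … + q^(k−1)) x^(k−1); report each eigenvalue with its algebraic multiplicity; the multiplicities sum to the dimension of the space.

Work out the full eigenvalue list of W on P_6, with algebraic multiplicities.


λ = 0 (multiplicity 1), λ = 1 (multiplicity 1), λ = 2 (multiplicity 1), λ = 3 (multiplicity 1), λ = 4 (multiplicity 1), λ = 5 (multiplicity 1), λ = 6 (multiplicity 1)

image of 1: 0
image of x: x + 1
image of x^2: 2x^2 - 2x
image of x^3: 3x^3 + 7x^2
image of x^4: 4x^4 - 20x^3
image of x^5: 5x^5 + 61x^4
image of x^6: 6x^6 - 182x^5
the matrix is upper triangular; its diagonal is (0, 1, 2, 3, 4, 5, 6)
for a triangular matrix the eigenvalues are the diagonal entries, with algebraic multiplicity their repetition count


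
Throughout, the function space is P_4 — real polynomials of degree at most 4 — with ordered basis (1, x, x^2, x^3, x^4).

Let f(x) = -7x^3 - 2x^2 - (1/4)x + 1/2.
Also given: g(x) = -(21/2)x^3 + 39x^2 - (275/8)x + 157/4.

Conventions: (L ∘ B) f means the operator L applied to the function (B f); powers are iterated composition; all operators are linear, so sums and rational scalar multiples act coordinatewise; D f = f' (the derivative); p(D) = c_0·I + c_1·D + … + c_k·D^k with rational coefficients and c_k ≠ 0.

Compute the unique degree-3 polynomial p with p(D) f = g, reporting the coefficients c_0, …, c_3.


c_0 = 3/2, c_1 = -2, c_2 = 1, c_3 = -1

D^0 f = -7x^3 - 2x^2 - (1/4)x + 1/2
D^1 f = -21x^2 - 4x - 1/4
D^2 f = -42x - 4
D^3 f = -42
matching coefficients of g against c_0 f + c_1 Df + … from the top degree down determines the c_i
solution: c_0 = 3/2, c_1 = -2, c_2 = 1, c_3 = -1


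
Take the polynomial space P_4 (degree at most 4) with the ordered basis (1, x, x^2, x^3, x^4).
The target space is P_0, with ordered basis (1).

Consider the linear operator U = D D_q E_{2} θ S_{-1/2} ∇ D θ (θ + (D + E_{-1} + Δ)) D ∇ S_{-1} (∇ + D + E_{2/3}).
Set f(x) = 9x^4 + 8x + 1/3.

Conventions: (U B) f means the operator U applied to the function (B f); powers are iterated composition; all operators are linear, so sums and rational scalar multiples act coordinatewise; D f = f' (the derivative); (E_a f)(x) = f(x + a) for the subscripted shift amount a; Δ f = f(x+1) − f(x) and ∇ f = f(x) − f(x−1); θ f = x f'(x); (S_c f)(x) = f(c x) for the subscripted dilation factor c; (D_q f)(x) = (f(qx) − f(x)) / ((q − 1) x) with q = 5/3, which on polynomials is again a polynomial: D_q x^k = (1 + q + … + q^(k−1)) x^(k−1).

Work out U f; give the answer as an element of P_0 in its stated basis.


the result is g(x) = 0

∇ f = 36x^3 - 54x^2 + 36x - 1
D f = 36x^3 + 8
E_{2/3} f = 9x^4 + 24x^3 + 24x^2 + (56/3)x + 67/9
(∇ + D + E_{2/3}) f = 9x^4 + 96x^3 - 30x^2 + (164/3)x + 130/9
S_{-1} (∇ + D + E_{2/3}) f = 9x^4 - 96x^3 - 30x^2 - (164/3)x + 130/9
∇ (S_{-1} (∇ + D + E_{2/3})) f = 36x^3 - 342x^2 + 264x - 389/3
D ∇ (S_{-1} (∇ + D + E_{2/3})) f = 108x^2 - 684x + 264
θ (D ∇) (S_{-1} (∇ + D + E_{2/3})) f = 216x^2 - 684x
D (D ∇) (S_{-1} (∇ + D + E_{2/3})) f = 216x - 684
E_{-1} (D ∇) (S_{-1} (∇ + D + E_{2/3})) f = 108x^2 - 900x + 1056
Δ (D ∇) (S_{-1} (∇ + D + E_{2/3})) f = 216x - 576
(D + E_{-1} + Δ) (D ∇) (S_{-1} (∇ + D + E_{2/3})) f = 108x^2 - 468x - 204
(θ + (D + E_{-1} + Δ)) (D ∇) (S_{-1} (∇ + D + E_{2/3})) f = 324x^2 - 1152x - 204
θ ((θ + (D + E_{-1} + Δ)) D ∇) (S_{-1} (∇ + D + E_{2/3})) f = 648x^2 - 1152x
D θ ((θ + (D + E_{-1} + Δ)) D ∇) (S_{-1} (∇ + D + E_{2/3})) f = 1296x - 1152
∇ (D θ) ((θ + (D + E_{-1} + Δ)) D ∇) (S_{-1} (∇ + D + E_{2/3})) f = 1296
S_{-1/2} ∇ (D θ) ((θ + (D + E_{-1} + Δ)) D ∇) (S_{-1} (∇ + D + E_{2/3})) f = 1296
θ (S_{-1/2} ∇ D θ) ((θ + (D + E_{-1} + Δ)) D ∇) (S_{-1} (∇ + D + E_{2/3})) f = 0
E_{2} θ (S_{-1/2} ∇ D θ) ((θ + (D + E_{-1} + Δ)) D ∇) (S_{-1} (∇ + D + E_{2/3})) f = 0
D_q E_{2} θ (S_{-1/2} ∇ D θ) ((θ + (D + E_{-1} + Δ)) D ∇) (S_{-1} (∇ + D + E_{2/3})) f = 0
D (D_q E_{2} θ) (S_{-1/2} ∇ D θ) ((θ + (D + E_{-1} + Δ)) D ∇) (S_{-1} (∇ + D + E_{2/3})) f = 0
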